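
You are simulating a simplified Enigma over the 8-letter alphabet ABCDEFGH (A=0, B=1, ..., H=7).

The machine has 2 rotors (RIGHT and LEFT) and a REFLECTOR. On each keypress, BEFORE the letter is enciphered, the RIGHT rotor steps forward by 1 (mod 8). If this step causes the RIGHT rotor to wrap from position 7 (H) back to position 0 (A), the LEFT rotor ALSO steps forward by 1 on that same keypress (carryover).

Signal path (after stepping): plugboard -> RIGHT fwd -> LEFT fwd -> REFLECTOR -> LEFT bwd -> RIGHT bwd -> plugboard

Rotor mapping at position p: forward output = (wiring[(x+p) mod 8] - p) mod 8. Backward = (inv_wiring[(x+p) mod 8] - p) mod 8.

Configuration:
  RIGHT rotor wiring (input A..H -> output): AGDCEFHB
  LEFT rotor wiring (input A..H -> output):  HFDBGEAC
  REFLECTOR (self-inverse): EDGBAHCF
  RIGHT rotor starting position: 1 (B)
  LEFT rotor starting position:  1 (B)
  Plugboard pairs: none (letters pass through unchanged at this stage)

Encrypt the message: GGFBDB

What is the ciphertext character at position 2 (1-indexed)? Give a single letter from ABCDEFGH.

Char 1 ('G'): step: R->2, L=1; G->plug->G->R->G->L->B->refl->D->L'->E->R'->H->plug->H
Char 2 ('G'): step: R->3, L=1; G->plug->G->R->D->L->F->refl->H->L'->F->R'->F->plug->F

F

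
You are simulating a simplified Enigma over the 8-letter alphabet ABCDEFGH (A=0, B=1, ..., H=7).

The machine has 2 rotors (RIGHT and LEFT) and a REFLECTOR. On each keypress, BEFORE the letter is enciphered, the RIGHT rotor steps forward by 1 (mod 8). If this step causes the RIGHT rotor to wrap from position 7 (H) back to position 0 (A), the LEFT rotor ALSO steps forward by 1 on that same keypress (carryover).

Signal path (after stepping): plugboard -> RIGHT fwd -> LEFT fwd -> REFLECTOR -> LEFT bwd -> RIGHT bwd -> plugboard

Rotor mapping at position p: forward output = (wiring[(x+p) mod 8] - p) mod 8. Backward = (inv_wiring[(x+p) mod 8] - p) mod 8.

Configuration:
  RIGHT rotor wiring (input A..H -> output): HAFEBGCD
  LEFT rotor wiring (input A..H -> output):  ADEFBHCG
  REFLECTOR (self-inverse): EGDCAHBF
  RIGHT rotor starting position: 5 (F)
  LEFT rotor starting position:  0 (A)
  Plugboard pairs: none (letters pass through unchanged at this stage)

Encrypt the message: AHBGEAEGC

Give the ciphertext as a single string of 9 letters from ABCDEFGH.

Char 1 ('A'): step: R->6, L=0; A->plug->A->R->E->L->B->refl->G->L'->H->R'->E->plug->E
Char 2 ('H'): step: R->7, L=0; H->plug->H->R->D->L->F->refl->H->L'->F->R'->E->plug->E
Char 3 ('B'): step: R->0, L->1 (L advanced); B->plug->B->R->A->L->C->refl->D->L'->B->R'->E->plug->E
Char 4 ('G'): step: R->1, L=1; G->plug->G->R->C->L->E->refl->A->L'->D->R'->C->plug->C
Char 5 ('E'): step: R->2, L=1; E->plug->E->R->A->L->C->refl->D->L'->B->R'->F->plug->F
Char 6 ('A'): step: R->3, L=1; A->plug->A->R->B->L->D->refl->C->L'->A->R'->E->plug->E
Char 7 ('E'): step: R->4, L=1; E->plug->E->R->D->L->A->refl->E->L'->C->R'->B->plug->B
Char 8 ('G'): step: R->5, L=1; G->plug->G->R->H->L->H->refl->F->L'->G->R'->C->plug->C
Char 9 ('C'): step: R->6, L=1; C->plug->C->R->B->L->D->refl->C->L'->A->R'->H->plug->H

Answer: EEECFEBCH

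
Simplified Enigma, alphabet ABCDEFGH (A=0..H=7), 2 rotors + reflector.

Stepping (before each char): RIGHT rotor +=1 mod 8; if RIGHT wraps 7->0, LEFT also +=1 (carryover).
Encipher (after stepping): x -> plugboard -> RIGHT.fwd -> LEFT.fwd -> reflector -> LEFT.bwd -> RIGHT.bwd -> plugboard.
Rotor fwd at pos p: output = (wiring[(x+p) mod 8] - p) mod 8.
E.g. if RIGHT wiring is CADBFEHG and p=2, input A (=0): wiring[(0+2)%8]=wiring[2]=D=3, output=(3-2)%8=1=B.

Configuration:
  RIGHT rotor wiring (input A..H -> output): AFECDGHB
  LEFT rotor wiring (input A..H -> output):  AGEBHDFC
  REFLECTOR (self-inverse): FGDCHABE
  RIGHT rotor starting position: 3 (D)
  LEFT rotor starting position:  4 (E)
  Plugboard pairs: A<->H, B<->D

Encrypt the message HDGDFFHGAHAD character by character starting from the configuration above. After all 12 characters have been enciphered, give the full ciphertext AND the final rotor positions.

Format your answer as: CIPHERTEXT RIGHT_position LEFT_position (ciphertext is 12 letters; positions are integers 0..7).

Answer: ABAFDECABDFH 7 5

Derivation:
Char 1 ('H'): step: R->4, L=4; H->plug->A->R->H->L->F->refl->A->L'->G->R'->H->plug->A
Char 2 ('D'): step: R->5, L=4; D->plug->B->R->C->L->B->refl->G->L'->D->R'->D->plug->B
Char 3 ('G'): step: R->6, L=4; G->plug->G->R->F->L->C->refl->D->L'->A->R'->H->plug->A
Char 4 ('D'): step: R->7, L=4; D->plug->B->R->B->L->H->refl->E->L'->E->R'->F->plug->F
Char 5 ('F'): step: R->0, L->5 (L advanced); F->plug->F->R->G->L->E->refl->H->L'->F->R'->B->plug->D
Char 6 ('F'): step: R->1, L=5; F->plug->F->R->G->L->E->refl->H->L'->F->R'->E->plug->E
Char 7 ('H'): step: R->2, L=5; H->plug->A->R->C->L->F->refl->A->L'->B->R'->C->plug->C
Char 8 ('G'): step: R->3, L=5; G->plug->G->R->C->L->F->refl->A->L'->B->R'->H->plug->A
Char 9 ('A'): step: R->4, L=5; A->plug->H->R->G->L->E->refl->H->L'->F->R'->D->plug->B
Char 10 ('H'): step: R->5, L=5; H->plug->A->R->B->L->A->refl->F->L'->C->R'->B->plug->D
Char 11 ('A'): step: R->6, L=5; A->plug->H->R->A->L->G->refl->B->L'->E->R'->F->plug->F
Char 12 ('D'): step: R->7, L=5; D->plug->B->R->B->L->A->refl->F->L'->C->R'->A->plug->H
Final: ciphertext=ABAFDECABDFH, RIGHT=7, LEFT=5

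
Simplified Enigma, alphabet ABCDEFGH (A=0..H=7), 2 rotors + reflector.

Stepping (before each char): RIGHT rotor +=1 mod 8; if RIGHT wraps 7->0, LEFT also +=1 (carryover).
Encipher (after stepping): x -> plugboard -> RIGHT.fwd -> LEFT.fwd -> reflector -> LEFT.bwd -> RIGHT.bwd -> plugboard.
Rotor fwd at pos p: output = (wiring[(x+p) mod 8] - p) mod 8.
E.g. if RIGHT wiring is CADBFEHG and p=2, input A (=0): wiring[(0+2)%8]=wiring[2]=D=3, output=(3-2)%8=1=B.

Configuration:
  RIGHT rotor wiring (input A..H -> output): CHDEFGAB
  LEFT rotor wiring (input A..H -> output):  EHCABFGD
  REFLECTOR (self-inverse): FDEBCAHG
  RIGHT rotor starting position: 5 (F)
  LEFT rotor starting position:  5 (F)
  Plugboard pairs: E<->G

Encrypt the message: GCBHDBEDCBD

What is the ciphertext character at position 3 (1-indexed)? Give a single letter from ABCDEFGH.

Char 1 ('G'): step: R->6, L=5; G->plug->E->R->F->L->F->refl->A->L'->A->R'->H->plug->H
Char 2 ('C'): step: R->7, L=5; C->plug->C->R->A->L->A->refl->F->L'->F->R'->E->plug->G
Char 3 ('B'): step: R->0, L->6 (L advanced); B->plug->B->R->H->L->H->refl->G->L'->C->R'->A->plug->A

A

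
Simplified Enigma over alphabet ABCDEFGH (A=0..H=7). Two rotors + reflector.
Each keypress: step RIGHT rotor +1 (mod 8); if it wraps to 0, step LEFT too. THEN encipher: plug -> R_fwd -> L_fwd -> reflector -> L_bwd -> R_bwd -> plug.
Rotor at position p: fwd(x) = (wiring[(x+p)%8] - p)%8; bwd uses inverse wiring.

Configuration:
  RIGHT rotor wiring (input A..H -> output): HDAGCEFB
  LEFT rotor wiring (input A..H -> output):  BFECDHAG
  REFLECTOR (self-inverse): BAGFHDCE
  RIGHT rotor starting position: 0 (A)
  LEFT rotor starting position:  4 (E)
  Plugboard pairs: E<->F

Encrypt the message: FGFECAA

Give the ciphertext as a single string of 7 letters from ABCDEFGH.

Char 1 ('F'): step: R->1, L=4; F->plug->E->R->D->L->C->refl->G->L'->H->R'->B->plug->B
Char 2 ('G'): step: R->2, L=4; G->plug->G->R->F->L->B->refl->A->L'->G->R'->A->plug->A
Char 3 ('F'): step: R->3, L=4; F->plug->E->R->G->L->A->refl->B->L'->F->R'->H->plug->H
Char 4 ('E'): step: R->4, L=4; E->plug->F->R->H->L->G->refl->C->L'->D->R'->E->plug->F
Char 5 ('C'): step: R->5, L=4; C->plug->C->R->E->L->F->refl->D->L'->B->R'->G->plug->G
Char 6 ('A'): step: R->6, L=4; A->plug->A->R->H->L->G->refl->C->L'->D->R'->B->plug->B
Char 7 ('A'): step: R->7, L=4; A->plug->A->R->C->L->E->refl->H->L'->A->R'->B->plug->B

Answer: BAHFGBB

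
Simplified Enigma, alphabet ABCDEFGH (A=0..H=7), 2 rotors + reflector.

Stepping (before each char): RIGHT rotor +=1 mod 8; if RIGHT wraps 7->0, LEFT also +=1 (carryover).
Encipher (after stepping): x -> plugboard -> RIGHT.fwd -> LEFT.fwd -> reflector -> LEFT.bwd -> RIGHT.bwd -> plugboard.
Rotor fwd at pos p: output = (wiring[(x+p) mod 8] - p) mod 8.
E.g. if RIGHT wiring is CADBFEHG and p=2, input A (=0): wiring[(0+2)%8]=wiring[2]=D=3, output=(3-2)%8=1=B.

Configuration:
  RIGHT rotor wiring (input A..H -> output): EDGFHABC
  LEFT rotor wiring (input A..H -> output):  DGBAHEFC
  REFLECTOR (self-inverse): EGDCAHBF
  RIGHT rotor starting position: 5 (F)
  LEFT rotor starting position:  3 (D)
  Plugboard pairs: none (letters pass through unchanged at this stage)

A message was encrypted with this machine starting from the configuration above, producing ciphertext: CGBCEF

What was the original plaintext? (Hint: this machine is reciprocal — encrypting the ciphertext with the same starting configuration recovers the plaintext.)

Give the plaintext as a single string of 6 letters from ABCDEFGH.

Answer: ABHDHE

Derivation:
Char 1 ('C'): step: R->6, L=3; C->plug->C->R->G->L->D->refl->C->L'->D->R'->A->plug->A
Char 2 ('G'): step: R->7, L=3; G->plug->G->R->B->L->E->refl->A->L'->F->R'->B->plug->B
Char 3 ('B'): step: R->0, L->4 (L advanced); B->plug->B->R->D->L->G->refl->B->L'->C->R'->H->plug->H
Char 4 ('C'): step: R->1, L=4; C->plug->C->R->E->L->H->refl->F->L'->G->R'->D->plug->D
Char 5 ('E'): step: R->2, L=4; E->plug->E->R->H->L->E->refl->A->L'->B->R'->H->plug->H
Char 6 ('F'): step: R->3, L=4; F->plug->F->R->B->L->A->refl->E->L'->H->R'->E->plug->E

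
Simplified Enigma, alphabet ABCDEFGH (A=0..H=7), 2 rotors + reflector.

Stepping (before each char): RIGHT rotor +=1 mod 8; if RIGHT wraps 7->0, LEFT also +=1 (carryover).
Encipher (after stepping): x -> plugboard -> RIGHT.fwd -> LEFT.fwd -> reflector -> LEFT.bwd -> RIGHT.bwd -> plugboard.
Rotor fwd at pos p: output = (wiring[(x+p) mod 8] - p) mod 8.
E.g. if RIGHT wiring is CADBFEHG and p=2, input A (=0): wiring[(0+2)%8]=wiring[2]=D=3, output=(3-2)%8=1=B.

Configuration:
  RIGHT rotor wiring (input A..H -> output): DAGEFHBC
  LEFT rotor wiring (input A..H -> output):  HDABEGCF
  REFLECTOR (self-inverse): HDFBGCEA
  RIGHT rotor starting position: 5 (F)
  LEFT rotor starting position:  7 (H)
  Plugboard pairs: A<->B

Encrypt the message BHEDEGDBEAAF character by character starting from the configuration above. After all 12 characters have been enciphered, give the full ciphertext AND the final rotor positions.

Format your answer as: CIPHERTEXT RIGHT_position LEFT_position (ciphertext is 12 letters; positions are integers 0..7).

Char 1 ('B'): step: R->6, L=7; B->plug->A->R->D->L->B->refl->D->L'->H->R'->G->plug->G
Char 2 ('H'): step: R->7, L=7; H->plug->H->R->C->L->E->refl->G->L'->A->R'->G->plug->G
Char 3 ('E'): step: R->0, L->0 (L advanced); E->plug->E->R->F->L->G->refl->E->L'->E->R'->D->plug->D
Char 4 ('D'): step: R->1, L=0; D->plug->D->R->E->L->E->refl->G->L'->F->R'->B->plug->A
Char 5 ('E'): step: R->2, L=0; E->plug->E->R->H->L->F->refl->C->L'->G->R'->H->plug->H
Char 6 ('G'): step: R->3, L=0; G->plug->G->R->F->L->G->refl->E->L'->E->R'->C->plug->C
Char 7 ('D'): step: R->4, L=0; D->plug->D->R->G->L->C->refl->F->L'->H->R'->E->plug->E
Char 8 ('B'): step: R->5, L=0; B->plug->A->R->C->L->A->refl->H->L'->A->R'->H->plug->H
Char 9 ('E'): step: R->6, L=0; E->plug->E->R->A->L->H->refl->A->L'->C->R'->D->plug->D
Char 10 ('A'): step: R->7, L=0; A->plug->B->R->E->L->E->refl->G->L'->F->R'->E->plug->E
Char 11 ('A'): step: R->0, L->1 (L advanced); A->plug->B->R->A->L->C->refl->F->L'->E->R'->D->plug->D
Char 12 ('F'): step: R->1, L=1; F->plug->F->R->A->L->C->refl->F->L'->E->R'->D->plug->D
Final: ciphertext=GGDAHCEHDEDD, RIGHT=1, LEFT=1

Answer: GGDAHCEHDEDD 1 1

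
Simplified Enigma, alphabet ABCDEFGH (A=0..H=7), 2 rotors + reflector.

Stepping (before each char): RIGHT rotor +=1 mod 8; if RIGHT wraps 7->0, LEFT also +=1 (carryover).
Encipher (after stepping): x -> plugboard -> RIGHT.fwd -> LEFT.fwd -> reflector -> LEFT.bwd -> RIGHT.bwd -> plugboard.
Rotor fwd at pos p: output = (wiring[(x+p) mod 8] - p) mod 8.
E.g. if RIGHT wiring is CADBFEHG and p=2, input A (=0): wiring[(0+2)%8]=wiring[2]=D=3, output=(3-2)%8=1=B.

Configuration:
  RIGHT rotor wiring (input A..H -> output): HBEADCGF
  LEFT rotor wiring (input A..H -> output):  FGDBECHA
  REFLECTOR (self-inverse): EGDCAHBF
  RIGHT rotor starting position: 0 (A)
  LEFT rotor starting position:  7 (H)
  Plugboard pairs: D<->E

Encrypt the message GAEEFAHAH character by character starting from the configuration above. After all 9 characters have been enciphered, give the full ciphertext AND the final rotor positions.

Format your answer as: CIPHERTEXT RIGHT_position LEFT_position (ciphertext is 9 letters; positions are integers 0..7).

Char 1 ('G'): step: R->1, L=7; G->plug->G->R->E->L->C->refl->D->L'->G->R'->H->plug->H
Char 2 ('A'): step: R->2, L=7; A->plug->A->R->C->L->H->refl->F->L'->F->R'->G->plug->G
Char 3 ('E'): step: R->3, L=7; E->plug->D->R->D->L->E->refl->A->L'->H->R'->C->plug->C
Char 4 ('E'): step: R->4, L=7; E->plug->D->R->B->L->G->refl->B->L'->A->R'->G->plug->G
Char 5 ('F'): step: R->5, L=7; F->plug->F->R->H->L->A->refl->E->L'->D->R'->G->plug->G
Char 6 ('A'): step: R->6, L=7; A->plug->A->R->A->L->B->refl->G->L'->B->R'->C->plug->C
Char 7 ('H'): step: R->7, L=7; H->plug->H->R->H->L->A->refl->E->L'->D->R'->G->plug->G
Char 8 ('A'): step: R->0, L->0 (L advanced); A->plug->A->R->H->L->A->refl->E->L'->E->R'->C->plug->C
Char 9 ('H'): step: R->1, L=0; H->plug->H->R->G->L->H->refl->F->L'->A->R'->A->plug->A
Final: ciphertext=HGCGGCGCA, RIGHT=1, LEFT=0

Answer: HGCGGCGCA 1 0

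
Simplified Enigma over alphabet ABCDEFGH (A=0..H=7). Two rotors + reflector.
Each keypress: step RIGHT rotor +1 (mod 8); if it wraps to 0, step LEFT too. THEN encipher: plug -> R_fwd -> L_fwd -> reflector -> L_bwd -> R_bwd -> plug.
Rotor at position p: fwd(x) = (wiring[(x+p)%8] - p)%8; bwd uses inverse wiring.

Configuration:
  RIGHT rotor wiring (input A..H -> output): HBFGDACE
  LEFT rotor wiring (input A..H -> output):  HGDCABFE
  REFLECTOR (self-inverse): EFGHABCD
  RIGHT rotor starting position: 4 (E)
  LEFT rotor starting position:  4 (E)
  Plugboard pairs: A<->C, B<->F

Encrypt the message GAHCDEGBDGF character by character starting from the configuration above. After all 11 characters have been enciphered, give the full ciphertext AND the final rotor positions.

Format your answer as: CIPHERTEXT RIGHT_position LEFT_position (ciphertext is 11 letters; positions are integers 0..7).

Answer: DHFGEABEADG 7 5

Derivation:
Char 1 ('G'): step: R->5, L=4; G->plug->G->R->B->L->F->refl->B->L'->C->R'->D->plug->D
Char 2 ('A'): step: R->6, L=4; A->plug->C->R->B->L->F->refl->B->L'->C->R'->H->plug->H
Char 3 ('H'): step: R->7, L=4; H->plug->H->R->D->L->A->refl->E->L'->A->R'->B->plug->F
Char 4 ('C'): step: R->0, L->5 (L advanced); C->plug->A->R->H->L->D->refl->H->L'->C->R'->G->plug->G
Char 5 ('D'): step: R->1, L=5; D->plug->D->R->C->L->H->refl->D->L'->H->R'->E->plug->E
Char 6 ('E'): step: R->2, L=5; E->plug->E->R->A->L->E->refl->A->L'->B->R'->C->plug->A
Char 7 ('G'): step: R->3, L=5; G->plug->G->R->G->L->F->refl->B->L'->E->R'->F->plug->B
Char 8 ('B'): step: R->4, L=5; B->plug->F->R->F->L->G->refl->C->L'->D->R'->E->plug->E
Char 9 ('D'): step: R->5, L=5; D->plug->D->R->C->L->H->refl->D->L'->H->R'->C->plug->A
Char 10 ('G'): step: R->6, L=5; G->plug->G->R->F->L->G->refl->C->L'->D->R'->D->plug->D
Char 11 ('F'): step: R->7, L=5; F->plug->B->R->A->L->E->refl->A->L'->B->R'->G->plug->G
Final: ciphertext=DHFGEABEADG, RIGHT=7, LEFT=5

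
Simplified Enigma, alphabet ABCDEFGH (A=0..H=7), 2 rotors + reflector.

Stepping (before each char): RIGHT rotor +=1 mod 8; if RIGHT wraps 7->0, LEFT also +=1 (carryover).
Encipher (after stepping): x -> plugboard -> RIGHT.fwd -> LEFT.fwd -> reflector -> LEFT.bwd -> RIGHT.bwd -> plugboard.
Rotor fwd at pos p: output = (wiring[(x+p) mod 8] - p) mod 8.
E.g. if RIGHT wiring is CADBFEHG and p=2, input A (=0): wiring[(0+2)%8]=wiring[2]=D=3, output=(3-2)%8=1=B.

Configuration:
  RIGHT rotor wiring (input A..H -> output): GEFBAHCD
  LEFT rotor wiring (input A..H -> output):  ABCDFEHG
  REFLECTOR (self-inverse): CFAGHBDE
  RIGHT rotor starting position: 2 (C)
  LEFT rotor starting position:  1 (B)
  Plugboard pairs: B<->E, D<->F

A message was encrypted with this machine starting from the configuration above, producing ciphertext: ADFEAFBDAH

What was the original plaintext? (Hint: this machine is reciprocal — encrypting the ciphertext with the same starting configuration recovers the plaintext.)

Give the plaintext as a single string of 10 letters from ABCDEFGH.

Char 1 ('A'): step: R->3, L=1; A->plug->A->R->G->L->F->refl->B->L'->B->R'->G->plug->G
Char 2 ('D'): step: R->4, L=1; D->plug->F->R->A->L->A->refl->C->L'->C->R'->E->plug->B
Char 3 ('F'): step: R->5, L=1; F->plug->D->R->B->L->B->refl->F->L'->G->R'->C->plug->C
Char 4 ('E'): step: R->6, L=1; E->plug->B->R->F->L->G->refl->D->L'->E->R'->A->plug->A
Char 5 ('A'): step: R->7, L=1; A->plug->A->R->E->L->D->refl->G->L'->F->R'->C->plug->C
Char 6 ('F'): step: R->0, L->2 (L advanced); F->plug->D->R->B->L->B->refl->F->L'->E->R'->B->plug->E
Char 7 ('B'): step: R->1, L=2; B->plug->E->R->G->L->G->refl->D->L'->C->R'->G->plug->G
Char 8 ('D'): step: R->2, L=2; D->plug->F->R->B->L->B->refl->F->L'->E->R'->G->plug->G
Char 9 ('A'): step: R->3, L=2; A->plug->A->R->G->L->G->refl->D->L'->C->R'->H->plug->H
Char 10 ('H'): step: R->4, L=2; H->plug->H->R->F->L->E->refl->H->L'->H->R'->D->plug->F

Answer: GBCACEGGHF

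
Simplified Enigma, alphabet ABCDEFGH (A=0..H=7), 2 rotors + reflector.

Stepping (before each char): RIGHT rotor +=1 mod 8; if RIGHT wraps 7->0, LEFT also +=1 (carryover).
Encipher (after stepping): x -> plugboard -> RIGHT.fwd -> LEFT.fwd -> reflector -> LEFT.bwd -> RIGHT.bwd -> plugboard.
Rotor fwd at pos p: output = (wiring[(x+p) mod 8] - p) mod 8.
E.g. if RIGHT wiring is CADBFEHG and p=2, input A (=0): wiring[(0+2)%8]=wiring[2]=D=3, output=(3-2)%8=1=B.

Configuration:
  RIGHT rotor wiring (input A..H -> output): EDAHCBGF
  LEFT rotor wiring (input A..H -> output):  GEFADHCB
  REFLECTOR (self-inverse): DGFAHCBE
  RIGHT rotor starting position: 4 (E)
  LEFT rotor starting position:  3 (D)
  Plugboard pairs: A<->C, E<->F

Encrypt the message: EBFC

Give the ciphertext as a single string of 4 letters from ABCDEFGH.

Char 1 ('E'): step: R->5, L=3; E->plug->F->R->D->L->H->refl->E->L'->C->R'->G->plug->G
Char 2 ('B'): step: R->6, L=3; B->plug->B->R->H->L->C->refl->F->L'->A->R'->A->plug->C
Char 3 ('F'): step: R->7, L=3; F->plug->E->R->A->L->F->refl->C->L'->H->R'->H->plug->H
Char 4 ('C'): step: R->0, L->4 (L advanced); C->plug->A->R->E->L->C->refl->F->L'->D->R'->B->plug->B

Answer: GCHB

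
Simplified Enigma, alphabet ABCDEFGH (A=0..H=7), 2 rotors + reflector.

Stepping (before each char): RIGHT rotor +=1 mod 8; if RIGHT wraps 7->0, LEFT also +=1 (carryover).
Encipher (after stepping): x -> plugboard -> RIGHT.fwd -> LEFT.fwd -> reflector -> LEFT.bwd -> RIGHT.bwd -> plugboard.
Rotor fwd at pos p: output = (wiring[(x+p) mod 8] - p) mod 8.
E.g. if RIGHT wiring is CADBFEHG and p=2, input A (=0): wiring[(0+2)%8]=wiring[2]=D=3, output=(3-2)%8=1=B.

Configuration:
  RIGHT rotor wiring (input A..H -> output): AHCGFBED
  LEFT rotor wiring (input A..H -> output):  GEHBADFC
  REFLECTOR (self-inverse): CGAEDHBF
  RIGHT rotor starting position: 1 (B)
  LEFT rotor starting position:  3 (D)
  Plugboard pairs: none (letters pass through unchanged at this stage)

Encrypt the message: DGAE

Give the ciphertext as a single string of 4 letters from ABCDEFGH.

Char 1 ('D'): step: R->2, L=3; D->plug->D->R->H->L->E->refl->D->L'->F->R'->H->plug->H
Char 2 ('G'): step: R->3, L=3; G->plug->G->R->E->L->H->refl->F->L'->B->R'->D->plug->D
Char 3 ('A'): step: R->4, L=3; A->plug->A->R->B->L->F->refl->H->L'->E->R'->E->plug->E
Char 4 ('E'): step: R->5, L=3; E->plug->E->R->C->L->A->refl->C->L'->D->R'->D->plug->D

Answer: HDED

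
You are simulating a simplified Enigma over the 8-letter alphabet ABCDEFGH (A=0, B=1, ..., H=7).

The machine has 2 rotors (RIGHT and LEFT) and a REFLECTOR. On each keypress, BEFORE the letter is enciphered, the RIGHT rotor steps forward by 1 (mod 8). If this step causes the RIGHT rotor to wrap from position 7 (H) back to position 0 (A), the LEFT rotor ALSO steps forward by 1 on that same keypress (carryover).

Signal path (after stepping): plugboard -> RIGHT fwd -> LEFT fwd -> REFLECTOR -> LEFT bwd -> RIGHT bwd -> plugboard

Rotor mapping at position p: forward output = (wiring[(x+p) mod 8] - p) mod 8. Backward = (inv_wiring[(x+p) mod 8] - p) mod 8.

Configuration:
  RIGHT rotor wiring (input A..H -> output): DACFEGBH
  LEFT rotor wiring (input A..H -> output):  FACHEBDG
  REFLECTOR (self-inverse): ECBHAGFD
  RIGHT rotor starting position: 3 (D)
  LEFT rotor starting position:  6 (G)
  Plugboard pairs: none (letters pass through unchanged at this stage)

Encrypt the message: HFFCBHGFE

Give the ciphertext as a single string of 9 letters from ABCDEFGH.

Answer: FEDBAGFCF

Derivation:
Char 1 ('H'): step: R->4, L=6; H->plug->H->R->B->L->A->refl->E->L'->E->R'->F->plug->F
Char 2 ('F'): step: R->5, L=6; F->plug->F->R->F->L->B->refl->C->L'->D->R'->E->plug->E
Char 3 ('F'): step: R->6, L=6; F->plug->F->R->H->L->D->refl->H->L'->C->R'->D->plug->D
Char 4 ('C'): step: R->7, L=6; C->plug->C->R->B->L->A->refl->E->L'->E->R'->B->plug->B
Char 5 ('B'): step: R->0, L->7 (L advanced); B->plug->B->R->A->L->H->refl->D->L'->D->R'->A->plug->A
Char 6 ('H'): step: R->1, L=7; H->plug->H->R->C->L->B->refl->C->L'->G->R'->G->plug->G
Char 7 ('G'): step: R->2, L=7; G->plug->G->R->B->L->G->refl->F->L'->F->R'->F->plug->F
Char 8 ('F'): step: R->3, L=7; F->plug->F->R->A->L->H->refl->D->L'->D->R'->C->plug->C
Char 9 ('E'): step: R->4, L=7; E->plug->E->R->H->L->E->refl->A->L'->E->R'->F->plug->F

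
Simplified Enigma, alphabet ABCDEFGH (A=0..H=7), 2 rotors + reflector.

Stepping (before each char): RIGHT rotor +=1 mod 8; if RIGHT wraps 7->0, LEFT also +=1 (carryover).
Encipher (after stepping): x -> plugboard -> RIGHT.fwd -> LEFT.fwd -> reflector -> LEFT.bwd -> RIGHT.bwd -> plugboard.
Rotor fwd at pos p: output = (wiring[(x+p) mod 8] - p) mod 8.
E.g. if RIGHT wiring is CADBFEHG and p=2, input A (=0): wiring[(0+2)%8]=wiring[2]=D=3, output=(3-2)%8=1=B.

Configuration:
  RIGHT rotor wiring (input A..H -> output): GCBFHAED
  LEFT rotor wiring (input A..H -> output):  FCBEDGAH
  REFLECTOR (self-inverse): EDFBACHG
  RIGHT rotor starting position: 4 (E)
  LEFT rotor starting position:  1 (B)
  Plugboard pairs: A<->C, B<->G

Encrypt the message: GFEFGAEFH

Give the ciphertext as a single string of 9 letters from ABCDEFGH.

Char 1 ('G'): step: R->5, L=1; G->plug->B->R->H->L->E->refl->A->L'->B->R'->D->plug->D
Char 2 ('F'): step: R->6, L=1; F->plug->F->R->H->L->E->refl->A->L'->B->R'->G->plug->B
Char 3 ('E'): step: R->7, L=1; E->plug->E->R->G->L->G->refl->H->L'->F->R'->H->plug->H
Char 4 ('F'): step: R->0, L->2 (L advanced); F->plug->F->R->A->L->H->refl->G->L'->E->R'->G->plug->B
Char 5 ('G'): step: R->1, L=2; G->plug->B->R->A->L->H->refl->G->L'->E->R'->C->plug->A
Char 6 ('A'): step: R->2, L=2; A->plug->C->R->F->L->F->refl->C->L'->B->R'->F->plug->F
Char 7 ('E'): step: R->3, L=2; E->plug->E->R->A->L->H->refl->G->L'->E->R'->B->plug->G
Char 8 ('F'): step: R->4, L=2; F->plug->F->R->G->L->D->refl->B->L'->C->R'->E->plug->E
Char 9 ('H'): step: R->5, L=2; H->plug->H->R->C->L->B->refl->D->L'->G->R'->C->plug->A

Answer: DBHBAFGEA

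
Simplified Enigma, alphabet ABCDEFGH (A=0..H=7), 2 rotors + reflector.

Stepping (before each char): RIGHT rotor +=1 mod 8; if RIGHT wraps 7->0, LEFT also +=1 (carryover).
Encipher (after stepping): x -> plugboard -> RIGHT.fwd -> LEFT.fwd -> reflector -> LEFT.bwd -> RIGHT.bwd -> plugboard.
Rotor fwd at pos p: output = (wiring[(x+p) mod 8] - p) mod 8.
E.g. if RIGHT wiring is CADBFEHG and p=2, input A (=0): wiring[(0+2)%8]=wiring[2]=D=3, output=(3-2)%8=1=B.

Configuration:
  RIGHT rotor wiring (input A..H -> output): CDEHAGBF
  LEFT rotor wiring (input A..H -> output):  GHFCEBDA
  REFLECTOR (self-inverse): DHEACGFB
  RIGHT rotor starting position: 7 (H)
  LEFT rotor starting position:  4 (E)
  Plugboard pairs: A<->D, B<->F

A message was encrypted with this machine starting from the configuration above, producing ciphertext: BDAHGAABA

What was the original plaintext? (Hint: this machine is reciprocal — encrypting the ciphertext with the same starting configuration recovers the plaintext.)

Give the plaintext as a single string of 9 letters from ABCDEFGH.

Answer: GEGADGGDD

Derivation:
Char 1 ('B'): step: R->0, L->5 (L advanced); B->plug->F->R->G->L->F->refl->G->L'->B->R'->G->plug->G
Char 2 ('D'): step: R->1, L=5; D->plug->A->R->C->L->D->refl->A->L'->F->R'->E->plug->E
Char 3 ('A'): step: R->2, L=5; A->plug->D->R->E->L->C->refl->E->L'->A->R'->G->plug->G
Char 4 ('H'): step: R->3, L=5; H->plug->H->R->B->L->G->refl->F->L'->G->R'->D->plug->A
Char 5 ('G'): step: R->4, L=5; G->plug->G->R->A->L->E->refl->C->L'->E->R'->A->plug->D
Char 6 ('A'): step: R->5, L=5; A->plug->D->R->F->L->A->refl->D->L'->C->R'->G->plug->G
Char 7 ('A'): step: R->6, L=5; A->plug->D->R->F->L->A->refl->D->L'->C->R'->G->plug->G
Char 8 ('B'): step: R->7, L=5; B->plug->F->R->B->L->G->refl->F->L'->G->R'->A->plug->D
Char 9 ('A'): step: R->0, L->6 (L advanced); A->plug->D->R->H->L->D->refl->A->L'->C->R'->A->plug->D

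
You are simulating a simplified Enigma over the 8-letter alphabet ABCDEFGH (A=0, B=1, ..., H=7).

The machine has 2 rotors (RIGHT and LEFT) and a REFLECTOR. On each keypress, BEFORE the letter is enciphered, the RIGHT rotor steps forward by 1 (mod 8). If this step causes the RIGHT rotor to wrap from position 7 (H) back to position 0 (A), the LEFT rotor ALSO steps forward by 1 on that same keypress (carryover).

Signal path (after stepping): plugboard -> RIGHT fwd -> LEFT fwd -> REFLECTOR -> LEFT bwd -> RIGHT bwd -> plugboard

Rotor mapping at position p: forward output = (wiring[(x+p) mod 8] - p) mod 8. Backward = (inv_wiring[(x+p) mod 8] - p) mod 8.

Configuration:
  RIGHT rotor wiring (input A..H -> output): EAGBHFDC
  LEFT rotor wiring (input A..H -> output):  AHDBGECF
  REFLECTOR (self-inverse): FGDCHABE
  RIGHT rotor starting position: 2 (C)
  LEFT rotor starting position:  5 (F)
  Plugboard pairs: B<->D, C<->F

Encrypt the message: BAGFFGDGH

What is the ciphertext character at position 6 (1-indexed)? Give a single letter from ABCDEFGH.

Char 1 ('B'): step: R->3, L=5; B->plug->D->R->A->L->H->refl->E->L'->G->R'->A->plug->A
Char 2 ('A'): step: R->4, L=5; A->plug->A->R->D->L->D->refl->C->L'->E->R'->F->plug->C
Char 3 ('G'): step: R->5, L=5; G->plug->G->R->E->L->C->refl->D->L'->D->R'->E->plug->E
Char 4 ('F'): step: R->6, L=5; F->plug->C->R->G->L->E->refl->H->L'->A->R'->E->plug->E
Char 5 ('F'): step: R->7, L=5; F->plug->C->R->B->L->F->refl->A->L'->C->R'->E->plug->E
Char 6 ('G'): step: R->0, L->6 (L advanced); G->plug->G->R->D->L->B->refl->G->L'->H->R'->E->plug->E

E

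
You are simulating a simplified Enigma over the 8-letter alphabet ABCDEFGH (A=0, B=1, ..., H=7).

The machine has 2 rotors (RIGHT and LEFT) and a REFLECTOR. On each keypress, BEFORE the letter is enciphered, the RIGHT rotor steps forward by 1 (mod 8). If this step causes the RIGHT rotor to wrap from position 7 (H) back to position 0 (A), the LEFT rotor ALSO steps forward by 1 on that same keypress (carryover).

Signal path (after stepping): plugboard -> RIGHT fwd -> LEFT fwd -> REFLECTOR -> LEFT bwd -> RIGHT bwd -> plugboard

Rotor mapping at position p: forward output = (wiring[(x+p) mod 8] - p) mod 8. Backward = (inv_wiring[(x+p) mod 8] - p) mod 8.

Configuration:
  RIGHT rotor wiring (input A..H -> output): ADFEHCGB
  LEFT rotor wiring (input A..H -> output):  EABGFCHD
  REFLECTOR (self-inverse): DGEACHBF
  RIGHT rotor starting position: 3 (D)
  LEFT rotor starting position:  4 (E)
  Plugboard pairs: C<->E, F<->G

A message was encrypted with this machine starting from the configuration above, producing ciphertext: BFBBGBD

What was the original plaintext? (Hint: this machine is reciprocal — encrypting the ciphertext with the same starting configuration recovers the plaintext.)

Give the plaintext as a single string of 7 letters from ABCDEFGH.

Char 1 ('B'): step: R->4, L=4; B->plug->B->R->G->L->F->refl->H->L'->D->R'->A->plug->A
Char 2 ('F'): step: R->5, L=4; F->plug->G->R->H->L->C->refl->E->L'->F->R'->A->plug->A
Char 3 ('B'): step: R->6, L=4; B->plug->B->R->D->L->H->refl->F->L'->G->R'->F->plug->G
Char 4 ('B'): step: R->7, L=4; B->plug->B->R->B->L->G->refl->B->L'->A->R'->F->plug->G
Char 5 ('G'): step: R->0, L->5 (L advanced); G->plug->F->R->C->L->G->refl->B->L'->G->R'->G->plug->F
Char 6 ('B'): step: R->1, L=5; B->plug->B->R->E->L->D->refl->A->L'->H->R'->H->plug->H
Char 7 ('D'): step: R->2, L=5; D->plug->D->R->A->L->F->refl->H->L'->D->R'->A->plug->A

Answer: AAGGFHA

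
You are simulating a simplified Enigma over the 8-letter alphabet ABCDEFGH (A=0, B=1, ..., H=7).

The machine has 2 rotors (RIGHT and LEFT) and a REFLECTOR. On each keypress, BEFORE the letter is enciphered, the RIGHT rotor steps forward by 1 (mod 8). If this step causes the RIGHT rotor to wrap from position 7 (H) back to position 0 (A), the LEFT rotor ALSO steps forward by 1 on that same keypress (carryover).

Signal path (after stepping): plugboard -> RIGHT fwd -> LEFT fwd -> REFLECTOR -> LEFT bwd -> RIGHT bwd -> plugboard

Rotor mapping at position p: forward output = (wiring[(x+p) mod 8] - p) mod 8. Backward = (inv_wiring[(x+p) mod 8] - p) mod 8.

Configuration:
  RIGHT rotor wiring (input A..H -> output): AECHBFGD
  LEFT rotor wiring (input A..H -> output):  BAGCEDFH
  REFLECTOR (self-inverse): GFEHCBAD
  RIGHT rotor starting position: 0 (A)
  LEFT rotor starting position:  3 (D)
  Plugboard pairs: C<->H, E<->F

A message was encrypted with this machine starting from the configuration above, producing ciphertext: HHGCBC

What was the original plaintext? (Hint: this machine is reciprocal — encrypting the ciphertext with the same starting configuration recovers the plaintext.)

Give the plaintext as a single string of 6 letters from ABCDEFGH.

Answer: BABFHA

Derivation:
Char 1 ('H'): step: R->1, L=3; H->plug->C->R->G->L->F->refl->B->L'->B->R'->B->plug->B
Char 2 ('H'): step: R->2, L=3; H->plug->C->R->H->L->D->refl->H->L'->A->R'->A->plug->A
Char 3 ('G'): step: R->3, L=3; G->plug->G->R->B->L->B->refl->F->L'->G->R'->B->plug->B
Char 4 ('C'): step: R->4, L=3; C->plug->H->R->D->L->C->refl->E->L'->E->R'->E->plug->F
Char 5 ('B'): step: R->5, L=3; B->plug->B->R->B->L->B->refl->F->L'->G->R'->C->plug->H
Char 6 ('C'): step: R->6, L=3; C->plug->H->R->H->L->D->refl->H->L'->A->R'->A->plug->A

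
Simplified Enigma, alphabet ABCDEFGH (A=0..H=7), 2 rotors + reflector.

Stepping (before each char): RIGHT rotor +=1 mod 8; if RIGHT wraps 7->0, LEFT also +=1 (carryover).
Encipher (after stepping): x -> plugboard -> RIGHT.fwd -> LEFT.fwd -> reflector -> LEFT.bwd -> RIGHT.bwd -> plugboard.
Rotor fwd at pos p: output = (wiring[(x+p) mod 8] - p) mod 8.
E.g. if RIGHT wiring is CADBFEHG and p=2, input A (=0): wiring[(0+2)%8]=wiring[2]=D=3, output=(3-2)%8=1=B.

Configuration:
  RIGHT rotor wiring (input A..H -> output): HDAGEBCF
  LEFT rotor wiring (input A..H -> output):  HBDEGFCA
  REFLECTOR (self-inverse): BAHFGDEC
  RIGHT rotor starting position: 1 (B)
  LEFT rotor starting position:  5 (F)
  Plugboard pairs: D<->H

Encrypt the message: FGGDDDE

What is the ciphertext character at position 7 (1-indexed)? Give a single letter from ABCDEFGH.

Char 1 ('F'): step: R->2, L=5; F->plug->F->R->D->L->C->refl->H->L'->G->R'->A->plug->A
Char 2 ('G'): step: R->3, L=5; G->plug->G->R->A->L->A->refl->B->L'->H->R'->D->plug->H
Char 3 ('G'): step: R->4, L=5; G->plug->G->R->E->L->E->refl->G->L'->F->R'->B->plug->B
Char 4 ('D'): step: R->5, L=5; D->plug->H->R->H->L->B->refl->A->L'->A->R'->C->plug->C
Char 5 ('D'): step: R->6, L=5; D->plug->H->R->D->L->C->refl->H->L'->G->R'->G->plug->G
Char 6 ('D'): step: R->7, L=5; D->plug->H->R->D->L->C->refl->H->L'->G->R'->A->plug->A
Char 7 ('E'): step: R->0, L->6 (L advanced); E->plug->E->R->E->L->F->refl->D->L'->D->R'->B->plug->B

B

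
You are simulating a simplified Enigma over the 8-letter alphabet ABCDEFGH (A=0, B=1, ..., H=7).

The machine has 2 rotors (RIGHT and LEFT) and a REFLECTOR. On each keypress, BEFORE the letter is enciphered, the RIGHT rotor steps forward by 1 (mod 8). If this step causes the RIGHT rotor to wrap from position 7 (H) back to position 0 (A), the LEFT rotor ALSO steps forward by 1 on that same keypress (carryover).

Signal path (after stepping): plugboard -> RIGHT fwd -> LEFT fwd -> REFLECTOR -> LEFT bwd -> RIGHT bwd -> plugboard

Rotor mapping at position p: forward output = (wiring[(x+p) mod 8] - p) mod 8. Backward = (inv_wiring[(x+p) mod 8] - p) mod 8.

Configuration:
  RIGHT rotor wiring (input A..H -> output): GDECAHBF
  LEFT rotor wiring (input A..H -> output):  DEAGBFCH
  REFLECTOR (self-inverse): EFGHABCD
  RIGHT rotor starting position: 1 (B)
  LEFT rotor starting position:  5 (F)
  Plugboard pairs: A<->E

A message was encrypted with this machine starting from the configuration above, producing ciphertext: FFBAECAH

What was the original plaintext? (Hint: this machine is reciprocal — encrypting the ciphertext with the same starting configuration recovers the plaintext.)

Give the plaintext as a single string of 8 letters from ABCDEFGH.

Char 1 ('F'): step: R->2, L=5; F->plug->F->R->D->L->G->refl->C->L'->C->R'->A->plug->E
Char 2 ('F'): step: R->3, L=5; F->plug->F->R->D->L->G->refl->C->L'->C->R'->E->plug->A
Char 3 ('B'): step: R->4, L=5; B->plug->B->R->D->L->G->refl->C->L'->C->R'->E->plug->A
Char 4 ('A'): step: R->5, L=5; A->plug->E->R->G->L->B->refl->F->L'->B->R'->D->plug->D
Char 5 ('E'): step: R->6, L=5; E->plug->A->R->D->L->G->refl->C->L'->C->R'->G->plug->G
Char 6 ('C'): step: R->7, L=5; C->plug->C->R->E->L->H->refl->D->L'->F->R'->D->plug->D
Char 7 ('A'): step: R->0, L->6 (L advanced); A->plug->E->R->A->L->E->refl->A->L'->F->R'->H->plug->H
Char 8 ('H'): step: R->1, L=6; H->plug->H->R->F->L->A->refl->E->L'->A->R'->F->plug->F

Answer: EAADGDHF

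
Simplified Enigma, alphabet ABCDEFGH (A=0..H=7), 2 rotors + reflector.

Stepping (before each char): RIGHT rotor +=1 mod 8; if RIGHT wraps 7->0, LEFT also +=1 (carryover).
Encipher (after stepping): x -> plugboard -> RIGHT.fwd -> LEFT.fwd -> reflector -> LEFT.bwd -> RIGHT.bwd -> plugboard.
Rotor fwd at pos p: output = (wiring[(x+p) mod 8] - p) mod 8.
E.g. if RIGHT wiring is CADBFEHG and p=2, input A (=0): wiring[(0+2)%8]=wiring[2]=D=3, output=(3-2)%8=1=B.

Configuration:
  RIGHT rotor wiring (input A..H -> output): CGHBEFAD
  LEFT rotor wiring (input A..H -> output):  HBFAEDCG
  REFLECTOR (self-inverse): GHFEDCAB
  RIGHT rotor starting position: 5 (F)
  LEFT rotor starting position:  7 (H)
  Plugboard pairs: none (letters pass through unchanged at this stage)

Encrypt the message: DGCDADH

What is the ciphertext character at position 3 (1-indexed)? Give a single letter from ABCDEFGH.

Char 1 ('D'): step: R->6, L=7; D->plug->D->R->A->L->H->refl->B->L'->E->R'->C->plug->C
Char 2 ('G'): step: R->7, L=7; G->plug->G->R->G->L->E->refl->D->L'->H->R'->C->plug->C
Char 3 ('C'): step: R->0, L->0 (L advanced); C->plug->C->R->H->L->G->refl->A->L'->D->R'->H->plug->H

H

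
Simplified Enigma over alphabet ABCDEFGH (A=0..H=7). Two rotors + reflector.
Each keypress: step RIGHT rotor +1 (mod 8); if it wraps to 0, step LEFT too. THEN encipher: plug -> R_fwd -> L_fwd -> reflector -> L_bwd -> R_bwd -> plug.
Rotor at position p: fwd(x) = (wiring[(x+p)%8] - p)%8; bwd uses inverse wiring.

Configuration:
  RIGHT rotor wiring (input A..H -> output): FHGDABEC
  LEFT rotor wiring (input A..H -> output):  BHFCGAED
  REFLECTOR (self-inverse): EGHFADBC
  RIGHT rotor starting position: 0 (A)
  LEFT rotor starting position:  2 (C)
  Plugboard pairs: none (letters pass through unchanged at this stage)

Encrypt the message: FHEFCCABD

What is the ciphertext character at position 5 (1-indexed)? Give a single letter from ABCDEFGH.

Char 1 ('F'): step: R->1, L=2; F->plug->F->R->D->L->G->refl->B->L'->F->R'->B->plug->B
Char 2 ('H'): step: R->2, L=2; H->plug->H->R->F->L->B->refl->G->L'->D->R'->G->plug->G
Char 3 ('E'): step: R->3, L=2; E->plug->E->R->H->L->F->refl->D->L'->A->R'->A->plug->A
Char 4 ('F'): step: R->4, L=2; F->plug->F->R->D->L->G->refl->B->L'->F->R'->B->plug->B
Char 5 ('C'): step: R->5, L=2; C->plug->C->R->F->L->B->refl->G->L'->D->R'->H->plug->H

H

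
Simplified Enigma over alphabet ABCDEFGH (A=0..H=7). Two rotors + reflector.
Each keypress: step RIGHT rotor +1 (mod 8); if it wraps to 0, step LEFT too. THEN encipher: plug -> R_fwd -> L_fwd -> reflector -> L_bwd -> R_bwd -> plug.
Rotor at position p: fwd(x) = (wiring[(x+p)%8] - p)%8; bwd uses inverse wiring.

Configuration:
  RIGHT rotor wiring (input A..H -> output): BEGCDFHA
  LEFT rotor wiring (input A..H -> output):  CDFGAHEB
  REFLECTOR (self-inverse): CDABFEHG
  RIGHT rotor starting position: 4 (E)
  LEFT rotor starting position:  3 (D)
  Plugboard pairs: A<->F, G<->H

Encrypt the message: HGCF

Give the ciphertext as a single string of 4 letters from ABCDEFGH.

Answer: DDAC

Derivation:
Char 1 ('H'): step: R->5, L=3; H->plug->G->R->F->L->H->refl->G->L'->E->R'->D->plug->D
Char 2 ('G'): step: R->6, L=3; G->plug->H->R->H->L->C->refl->A->L'->G->R'->D->plug->D
Char 3 ('C'): step: R->7, L=3; C->plug->C->R->F->L->H->refl->G->L'->E->R'->F->plug->A
Char 4 ('F'): step: R->0, L->4 (L advanced); F->plug->A->R->B->L->D->refl->B->L'->G->R'->C->plug->C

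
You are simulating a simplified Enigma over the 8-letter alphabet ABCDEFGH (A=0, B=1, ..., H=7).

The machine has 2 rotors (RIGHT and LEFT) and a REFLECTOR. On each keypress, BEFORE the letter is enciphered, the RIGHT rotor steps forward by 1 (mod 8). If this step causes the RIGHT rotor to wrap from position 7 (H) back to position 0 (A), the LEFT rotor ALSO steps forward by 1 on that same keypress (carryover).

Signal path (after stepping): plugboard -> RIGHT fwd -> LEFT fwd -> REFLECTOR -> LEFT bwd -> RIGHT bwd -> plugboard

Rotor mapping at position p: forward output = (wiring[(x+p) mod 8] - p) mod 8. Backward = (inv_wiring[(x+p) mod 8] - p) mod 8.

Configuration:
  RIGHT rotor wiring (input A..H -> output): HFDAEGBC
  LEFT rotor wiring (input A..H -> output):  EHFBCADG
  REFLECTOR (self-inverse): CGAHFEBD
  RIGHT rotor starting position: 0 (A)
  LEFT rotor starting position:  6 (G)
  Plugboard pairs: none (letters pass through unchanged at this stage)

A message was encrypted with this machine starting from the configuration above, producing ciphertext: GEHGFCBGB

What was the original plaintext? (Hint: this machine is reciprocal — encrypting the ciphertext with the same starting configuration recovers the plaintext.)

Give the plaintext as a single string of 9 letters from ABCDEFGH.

Char 1 ('G'): step: R->1, L=6; G->plug->G->R->B->L->A->refl->C->L'->H->R'->C->plug->C
Char 2 ('E'): step: R->2, L=6; E->plug->E->R->H->L->C->refl->A->L'->B->R'->A->plug->A
Char 3 ('H'): step: R->3, L=6; H->plug->H->R->A->L->F->refl->E->L'->G->R'->D->plug->D
Char 4 ('G'): step: R->4, L=6; G->plug->G->R->H->L->C->refl->A->L'->B->R'->F->plug->F
Char 5 ('F'): step: R->5, L=6; F->plug->F->R->G->L->E->refl->F->L'->A->R'->E->plug->E
Char 6 ('C'): step: R->6, L=6; C->plug->C->R->B->L->A->refl->C->L'->H->R'->D->plug->D
Char 7 ('B'): step: R->7, L=6; B->plug->B->R->A->L->F->refl->E->L'->G->R'->C->plug->C
Char 8 ('G'): step: R->0, L->7 (L advanced); G->plug->G->R->B->L->F->refl->E->L'->H->R'->A->plug->A
Char 9 ('B'): step: R->1, L=7; B->plug->B->R->C->L->A->refl->C->L'->E->R'->A->plug->A

Answer: CADFEDCAA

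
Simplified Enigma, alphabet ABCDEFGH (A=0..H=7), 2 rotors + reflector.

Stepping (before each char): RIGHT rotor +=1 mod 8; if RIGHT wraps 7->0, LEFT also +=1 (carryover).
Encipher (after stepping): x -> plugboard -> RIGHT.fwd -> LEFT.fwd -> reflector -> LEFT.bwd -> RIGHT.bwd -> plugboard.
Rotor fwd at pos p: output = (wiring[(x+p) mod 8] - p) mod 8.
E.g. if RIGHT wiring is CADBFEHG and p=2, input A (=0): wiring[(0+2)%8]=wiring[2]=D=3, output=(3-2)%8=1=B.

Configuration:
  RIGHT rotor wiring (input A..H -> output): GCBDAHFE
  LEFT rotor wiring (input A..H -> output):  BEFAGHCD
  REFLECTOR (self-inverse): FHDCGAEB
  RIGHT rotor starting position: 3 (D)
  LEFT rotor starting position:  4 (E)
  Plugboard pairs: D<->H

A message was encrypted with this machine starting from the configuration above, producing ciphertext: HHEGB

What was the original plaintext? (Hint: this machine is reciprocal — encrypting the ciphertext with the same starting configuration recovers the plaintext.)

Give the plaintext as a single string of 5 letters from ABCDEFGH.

Answer: CBBFH

Derivation:
Char 1 ('H'): step: R->4, L=4; H->plug->D->R->A->L->C->refl->D->L'->B->R'->C->plug->C
Char 2 ('H'): step: R->5, L=4; H->plug->D->R->B->L->D->refl->C->L'->A->R'->B->plug->B
Char 3 ('E'): step: R->6, L=4; E->plug->E->R->D->L->H->refl->B->L'->G->R'->B->plug->B
Char 4 ('G'): step: R->7, L=4; G->plug->G->R->A->L->C->refl->D->L'->B->R'->F->plug->F
Char 5 ('B'): step: R->0, L->5 (L advanced); B->plug->B->R->C->L->G->refl->E->L'->D->R'->D->plug->H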